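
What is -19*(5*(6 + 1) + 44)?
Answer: -1501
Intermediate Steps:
-19*(5*(6 + 1) + 44) = -19*(5*7 + 44) = -19*(35 + 44) = -19*79 = -1501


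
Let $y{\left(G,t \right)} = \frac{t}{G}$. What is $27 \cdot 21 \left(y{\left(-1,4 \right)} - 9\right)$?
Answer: $-7371$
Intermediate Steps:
$27 \cdot 21 \left(y{\left(-1,4 \right)} - 9\right) = 27 \cdot 21 \left(\frac{4}{-1} - 9\right) = 567 \left(4 \left(-1\right) - 9\right) = 567 \left(-4 - 9\right) = 567 \left(-13\right) = -7371$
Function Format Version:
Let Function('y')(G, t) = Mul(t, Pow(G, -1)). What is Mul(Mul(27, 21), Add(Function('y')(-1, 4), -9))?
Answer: -7371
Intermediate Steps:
Mul(Mul(27, 21), Add(Function('y')(-1, 4), -9)) = Mul(Mul(27, 21), Add(Mul(4, Pow(-1, -1)), -9)) = Mul(567, Add(Mul(4, -1), -9)) = Mul(567, Add(-4, -9)) = Mul(567, -13) = -7371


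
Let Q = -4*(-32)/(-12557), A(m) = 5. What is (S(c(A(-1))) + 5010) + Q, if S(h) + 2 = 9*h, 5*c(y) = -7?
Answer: 313635549/62785 ≈ 4995.4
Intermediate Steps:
c(y) = -7/5 (c(y) = (⅕)*(-7) = -7/5)
Q = -128/12557 (Q = 128*(-1/12557) = -128/12557 ≈ -0.010194)
S(h) = -2 + 9*h
(S(c(A(-1))) + 5010) + Q = ((-2 + 9*(-7/5)) + 5010) - 128/12557 = ((-2 - 63/5) + 5010) - 128/12557 = (-73/5 + 5010) - 128/12557 = 24977/5 - 128/12557 = 313635549/62785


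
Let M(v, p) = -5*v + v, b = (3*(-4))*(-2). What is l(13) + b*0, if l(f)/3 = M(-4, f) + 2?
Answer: 54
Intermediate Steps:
b = 24 (b = -12*(-2) = 24)
M(v, p) = -4*v
l(f) = 54 (l(f) = 3*(-4*(-4) + 2) = 3*(16 + 2) = 3*18 = 54)
l(13) + b*0 = 54 + 24*0 = 54 + 0 = 54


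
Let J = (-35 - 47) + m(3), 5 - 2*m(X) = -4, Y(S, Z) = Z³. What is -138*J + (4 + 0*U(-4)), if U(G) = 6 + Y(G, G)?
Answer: 10699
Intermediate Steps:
U(G) = 6 + G³
m(X) = 9/2 (m(X) = 5/2 - ½*(-4) = 5/2 + 2 = 9/2)
J = -155/2 (J = (-35 - 47) + 9/2 = -82 + 9/2 = -155/2 ≈ -77.500)
-138*J + (4 + 0*U(-4)) = -138*(-155/2) + (4 + 0*(6 + (-4)³)) = 10695 + (4 + 0*(6 - 64)) = 10695 + (4 + 0*(-58)) = 10695 + (4 + 0) = 10695 + 4 = 10699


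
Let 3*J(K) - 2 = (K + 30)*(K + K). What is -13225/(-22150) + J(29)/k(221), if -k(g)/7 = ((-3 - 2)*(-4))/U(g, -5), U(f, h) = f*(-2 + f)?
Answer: -12235506813/31010 ≈ -3.9457e+5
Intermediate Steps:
k(g) = -140/(g*(-2 + g)) (k(g) = -7*(-3 - 2)*(-4)/(g*(-2 + g)) = -7*(-5*(-4))*1/(g*(-2 + g)) = -140*1/(g*(-2 + g)) = -140/(g*(-2 + g)))
J(K) = ⅔ + 2*K*(30 + K)/3 (J(K) = ⅔ + ((K + 30)*(K + K))/3 = ⅔ + ((30 + K)*(2*K))/3 = ⅔ + (2*K*(30 + K))/3 = ⅔ + 2*K*(30 + K)/3)
-13225/(-22150) + J(29)/k(221) = -13225/(-22150) + (⅔ + 20*29 + (⅔)*29²)/((-140/(221*(-2 + 221)))) = -13225*(-1/22150) + (⅔ + 580 + (⅔)*841)/((-140*1/221/219)) = 529/886 + (⅔ + 580 + 1682/3)/((-140*1/221*1/219)) = 529/886 + 3424/(3*(-140/48399)) = 529/886 + (3424/3)*(-48399/140) = 529/886 - 13809848/35 = -12235506813/31010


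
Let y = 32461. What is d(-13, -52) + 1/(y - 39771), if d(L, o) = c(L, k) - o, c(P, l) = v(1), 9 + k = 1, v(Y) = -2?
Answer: 365499/7310 ≈ 50.000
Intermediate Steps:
k = -8 (k = -9 + 1 = -8)
c(P, l) = -2
d(L, o) = -2 - o
d(-13, -52) + 1/(y - 39771) = (-2 - 1*(-52)) + 1/(32461 - 39771) = (-2 + 52) + 1/(-7310) = 50 - 1/7310 = 365499/7310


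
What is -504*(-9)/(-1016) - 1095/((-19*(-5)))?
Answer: -38586/2413 ≈ -15.991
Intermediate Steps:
-504*(-9)/(-1016) - 1095/((-19*(-5))) = 4536*(-1/1016) - 1095/95 = -567/127 - 1095*1/95 = -567/127 - 219/19 = -38586/2413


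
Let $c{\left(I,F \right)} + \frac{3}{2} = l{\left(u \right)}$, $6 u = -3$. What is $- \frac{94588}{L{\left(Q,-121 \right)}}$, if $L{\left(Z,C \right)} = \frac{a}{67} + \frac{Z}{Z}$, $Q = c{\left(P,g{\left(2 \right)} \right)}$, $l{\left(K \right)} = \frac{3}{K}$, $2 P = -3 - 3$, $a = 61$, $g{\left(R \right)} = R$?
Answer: $- \frac{1584349}{32} \approx -49511.0$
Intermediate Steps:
$u = - \frac{1}{2}$ ($u = \frac{1}{6} \left(-3\right) = - \frac{1}{2} \approx -0.5$)
$P = -3$ ($P = \frac{-3 - 3}{2} = \frac{1}{2} \left(-6\right) = -3$)
$c{\left(I,F \right)} = - \frac{15}{2}$ ($c{\left(I,F \right)} = - \frac{3}{2} + \frac{3}{- \frac{1}{2}} = - \frac{3}{2} + 3 \left(-2\right) = - \frac{3}{2} - 6 = - \frac{15}{2}$)
$Q = - \frac{15}{2} \approx -7.5$
$L{\left(Z,C \right)} = \frac{128}{67}$ ($L{\left(Z,C \right)} = \frac{61}{67} + \frac{Z}{Z} = 61 \cdot \frac{1}{67} + 1 = \frac{61}{67} + 1 = \frac{128}{67}$)
$- \frac{94588}{L{\left(Q,-121 \right)}} = - \frac{94588}{\frac{128}{67}} = \left(-94588\right) \frac{67}{128} = - \frac{1584349}{32}$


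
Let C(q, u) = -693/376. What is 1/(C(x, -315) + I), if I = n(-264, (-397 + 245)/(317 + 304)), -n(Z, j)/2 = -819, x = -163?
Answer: 376/615195 ≈ 0.00061119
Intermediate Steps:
C(q, u) = -693/376 (C(q, u) = -693*1/376 = -693/376)
n(Z, j) = 1638 (n(Z, j) = -2*(-819) = 1638)
I = 1638
1/(C(x, -315) + I) = 1/(-693/376 + 1638) = 1/(615195/376) = 376/615195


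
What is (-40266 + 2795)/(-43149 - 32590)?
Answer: 37471/75739 ≈ 0.49474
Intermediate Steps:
(-40266 + 2795)/(-43149 - 32590) = -37471/(-75739) = -37471*(-1/75739) = 37471/75739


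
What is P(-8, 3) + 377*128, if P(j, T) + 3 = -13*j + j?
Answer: 48349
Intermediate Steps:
P(j, T) = -3 - 12*j (P(j, T) = -3 + (-13*j + j) = -3 - 12*j)
P(-8, 3) + 377*128 = (-3 - 12*(-8)) + 377*128 = (-3 + 96) + 48256 = 93 + 48256 = 48349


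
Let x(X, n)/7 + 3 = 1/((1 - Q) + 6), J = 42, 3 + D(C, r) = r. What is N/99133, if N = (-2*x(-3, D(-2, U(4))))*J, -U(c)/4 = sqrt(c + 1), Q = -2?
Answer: 5096/297399 ≈ 0.017135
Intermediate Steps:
U(c) = -4*sqrt(1 + c) (U(c) = -4*sqrt(c + 1) = -4*sqrt(1 + c))
D(C, r) = -3 + r
x(X, n) = -182/9 (x(X, n) = -21 + 7/((1 - 1*(-2)) + 6) = -21 + 7/((1 + 2) + 6) = -21 + 7/(3 + 6) = -21 + 7/9 = -182/9)
N = 5096/3 (N = -2*(-182/9)*42 = (364/9)*42 = 5096/3 ≈ 1698.7)
N/99133 = (5096/3)/99133 = (5096/3)*(1/99133) = 5096/297399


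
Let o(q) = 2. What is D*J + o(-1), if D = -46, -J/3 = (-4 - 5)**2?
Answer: 11180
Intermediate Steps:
J = -243 (J = -3*(-4 - 5)**2 = -3*(-9)**2 = -3*81 = -243)
D*J + o(-1) = -46*(-243) + 2 = 11178 + 2 = 11180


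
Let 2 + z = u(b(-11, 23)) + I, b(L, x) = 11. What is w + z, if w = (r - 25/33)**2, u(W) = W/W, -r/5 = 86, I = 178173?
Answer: 396095533/1089 ≈ 3.6372e+5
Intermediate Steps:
r = -430 (r = -5*86 = -430)
u(W) = 1
z = 178172 (z = -2 + (1 + 178173) = -2 + 178174 = 178172)
w = 202066225/1089 (w = (-430 - 25/33)**2 = (-14215/33)**2 = 202066225/1089 ≈ 1.8555e+5)
w + z = 202066225/1089 + 178172 = 396095533/1089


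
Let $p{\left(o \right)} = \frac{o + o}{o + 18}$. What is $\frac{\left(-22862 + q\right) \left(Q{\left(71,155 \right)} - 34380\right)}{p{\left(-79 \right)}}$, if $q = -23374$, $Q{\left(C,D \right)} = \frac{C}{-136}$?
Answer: $\frac{3296867354349}{5372} \approx 6.1371 \cdot 10^{8}$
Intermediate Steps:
$Q{\left(C,D \right)} = - \frac{C}{136}$ ($Q{\left(C,D \right)} = C \left(- \frac{1}{136}\right) = - \frac{C}{136}$)
$p{\left(o \right)} = \frac{2 o}{18 + o}$
$\frac{\left(-22862 + q\right) \left(Q{\left(71,155 \right)} - 34380\right)}{p{\left(-79 \right)}} = \frac{\left(-22862 - 23374\right) \left(\left(- \frac{1}{136}\right) 71 - 34380\right)}{2 \left(-79\right) \frac{1}{18 - 79}} = \frac{\left(-46236\right) \left(- \frac{71}{136} - 34380\right)}{2 \left(-79\right) \frac{1}{-61}} = \frac{\left(-46236\right) \left(- \frac{4675751}{136}\right)}{2 \left(-79\right) \left(- \frac{1}{61}\right)} = \frac{54047005809}{34 \cdot \frac{158}{61}} = \frac{54047005809}{34} \cdot \frac{61}{158} = \frac{3296867354349}{5372}$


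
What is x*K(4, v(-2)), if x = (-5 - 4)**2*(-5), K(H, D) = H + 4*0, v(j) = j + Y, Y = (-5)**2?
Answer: -1620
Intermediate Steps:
Y = 25
v(j) = 25 + j (v(j) = j + 25 = 25 + j)
K(H, D) = H (K(H, D) = H + 0 = H)
x = -405 (x = (-9)**2*(-5) = 81*(-5) = -405)
x*K(4, v(-2)) = -405*4 = -1620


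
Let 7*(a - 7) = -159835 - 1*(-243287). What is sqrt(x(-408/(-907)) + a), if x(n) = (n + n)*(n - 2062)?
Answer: sqrt(406080976259)/6349 ≈ 100.37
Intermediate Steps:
a = 83501/7 (a = 7 + (-159835 - 1*(-243287))/7 = 7 + (-159835 + 243287)/7 = 7 + (1/7)*83452 = 7 + 83452/7 = 83501/7 ≈ 11929.)
x(n) = 2*n*(-2062 + n) (x(n) = (2*n)*(-2062 + n) = 2*n*(-2062 + n))
sqrt(x(-408/(-907)) + a) = sqrt(2*(-408/(-907))*(-2062 - 408/(-907)) + 83501/7) = sqrt(2*(-408*(-1/907))*(-2062 - 408*(-1/907)) + 83501/7) = sqrt(2*(408/907)*(-2062 + 408/907) + 83501/7) = sqrt(2*(408/907)*(-1869826/907) + 83501/7) = sqrt(-1525778016/822649 + 83501/7) = sqrt(58011568037/5758543) = sqrt(406080976259)/6349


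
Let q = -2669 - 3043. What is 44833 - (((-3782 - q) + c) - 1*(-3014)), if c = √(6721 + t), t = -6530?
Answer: 39889 - √191 ≈ 39875.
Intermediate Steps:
c = √191 (c = √(6721 - 6530) = √191 ≈ 13.820)
q = -5712
44833 - (((-3782 - q) + c) - 1*(-3014)) = 44833 - (((-3782 - 1*(-5712)) + √191) - 1*(-3014)) = 44833 - (((-3782 + 5712) + √191) + 3014) = 44833 - ((1930 + √191) + 3014) = 44833 - (4944 + √191) = 44833 + (-4944 - √191) = 39889 - √191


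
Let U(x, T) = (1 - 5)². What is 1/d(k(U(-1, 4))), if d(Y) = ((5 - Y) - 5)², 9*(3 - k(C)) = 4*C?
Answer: 81/1369 ≈ 0.059167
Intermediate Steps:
U(x, T) = 16 (U(x, T) = (-4)² = 16)
k(C) = 3 - 4*C/9
d(Y) = Y² (d(Y) = (-Y)² = Y²)
1/d(k(U(-1, 4))) = 1/((3 - 4/9*16)²) = 1/((3 - 64/9)²) = 1/((-37/9)²) = 1/(1369/81) = 81/1369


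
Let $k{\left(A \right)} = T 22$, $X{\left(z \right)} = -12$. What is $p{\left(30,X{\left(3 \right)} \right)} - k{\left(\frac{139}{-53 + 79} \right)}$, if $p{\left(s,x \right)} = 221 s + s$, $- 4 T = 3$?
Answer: $\frac{13353}{2} \approx 6676.5$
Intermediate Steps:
$T = - \frac{3}{4}$ ($T = \left(- \frac{1}{4}\right) 3 = - \frac{3}{4} \approx -0.75$)
$k{\left(A \right)} = - \frac{33}{2}$ ($k{\left(A \right)} = \left(- \frac{3}{4}\right) 22 = - \frac{33}{2}$)
$p{\left(s,x \right)} = 222 s$
$p{\left(30,X{\left(3 \right)} \right)} - k{\left(\frac{139}{-53 + 79} \right)} = 222 \cdot 30 - - \frac{33}{2} = 6660 + \frac{33}{2} = \frac{13353}{2}$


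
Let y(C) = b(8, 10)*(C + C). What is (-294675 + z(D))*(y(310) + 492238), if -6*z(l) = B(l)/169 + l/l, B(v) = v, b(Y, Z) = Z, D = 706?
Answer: -24822322471725/169 ≈ -1.4688e+11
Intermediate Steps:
y(C) = 20*C (y(C) = 10*(C + C) = 10*(2*C) = 20*C)
z(l) = -⅙ - l/1014 (z(l) = -(l/169 + l/l)/6 = -(l*(1/169) + 1)/6 = -(l/169 + 1)/6 = -(1 + l/169)/6 = -⅙ - l/1014)
(-294675 + z(D))*(y(310) + 492238) = (-294675 + (-⅙ - 1/1014*706))*(20*310 + 492238) = (-294675 + (-⅙ - 353/507))*(6200 + 492238) = (-294675 - 875/1014)*498438 = -298801325/1014*498438 = -24822322471725/169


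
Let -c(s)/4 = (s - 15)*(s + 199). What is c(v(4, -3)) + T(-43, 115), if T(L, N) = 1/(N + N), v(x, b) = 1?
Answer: 2576001/230 ≈ 11200.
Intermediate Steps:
T(L, N) = 1/(2*N)
c(s) = -4*(-15 + s)*(199 + s) (c(s) = -4*(s - 15)*(s + 199) = -4*(-15 + s)*(199 + s))
c(v(4, -3)) + T(-43, 115) = (11940 - 736*1 - 4*1**2) + (1/2)/115 = (11940 - 736 - 4*1) + (1/2)*(1/115) = (11940 - 736 - 4) + 1/230 = 11200 + 1/230 = 2576001/230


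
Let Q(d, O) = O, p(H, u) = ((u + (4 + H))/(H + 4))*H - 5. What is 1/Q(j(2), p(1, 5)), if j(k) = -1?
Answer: -⅓ ≈ -0.33333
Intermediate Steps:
p(H, u) = -5 + H*(4 + H + u)/(4 + H) (p(H, u) = ((4 + H + u)/(4 + H))*H - 5 = H*(4 + H + u)/(4 + H) - 5 = -5 + H*(4 + H + u)/(4 + H))
1/Q(j(2), p(1, 5)) = 1/((-20 + 1² - 1*1 + 1*5)/(4 + 1)) = 1/((-20 + 1 - 1 + 5)/5) = 1/((⅕)*(-15)) = 1/(-3) = -⅓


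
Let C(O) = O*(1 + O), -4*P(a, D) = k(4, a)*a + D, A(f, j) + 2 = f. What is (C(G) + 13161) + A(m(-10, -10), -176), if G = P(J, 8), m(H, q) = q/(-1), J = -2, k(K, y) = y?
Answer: 13175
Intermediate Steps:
m(H, q) = -q (m(H, q) = q*(-1) = -q)
A(f, j) = -2 + f
P(a, D) = -D/4 - a²/4 (P(a, D) = -(a*a + D)/4 = -(a² + D)/4 = -(D + a²)/4 = -D/4 - a²/4)
G = -3 (G = -¼*8 - ¼*(-2)² = -2 - ¼*4 = -2 - 1 = -3)
(C(G) + 13161) + A(m(-10, -10), -176) = (-3*(1 - 3) + 13161) + (-2 - 1*(-10)) = (-3*(-2) + 13161) + (-2 + 10) = (6 + 13161) + 8 = 13167 + 8 = 13175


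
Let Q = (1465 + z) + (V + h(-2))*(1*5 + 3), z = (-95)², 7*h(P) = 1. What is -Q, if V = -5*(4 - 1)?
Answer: -72598/7 ≈ -10371.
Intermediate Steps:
V = -15 (V = -5*3 = -15)
h(P) = ⅐ (h(P) = (⅐)*1 = ⅐)
z = 9025
Q = 72598/7 (Q = (1465 + 9025) + (-15 + ⅐)*(1*5 + 3) = 10490 - 104*(5 + 3)/7 = 10490 - 104/7*8 = 10490 - 832/7 = 72598/7 ≈ 10371.)
-Q = -1*72598/7 = -72598/7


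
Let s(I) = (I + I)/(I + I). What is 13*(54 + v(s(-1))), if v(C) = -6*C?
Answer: 624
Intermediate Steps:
s(I) = 1 (s(I) = (2*I)/((2*I)) = (2*I)*(1/(2*I)) = 1)
13*(54 + v(s(-1))) = 13*(54 - 6*1) = 13*(54 - 6) = 13*48 = 624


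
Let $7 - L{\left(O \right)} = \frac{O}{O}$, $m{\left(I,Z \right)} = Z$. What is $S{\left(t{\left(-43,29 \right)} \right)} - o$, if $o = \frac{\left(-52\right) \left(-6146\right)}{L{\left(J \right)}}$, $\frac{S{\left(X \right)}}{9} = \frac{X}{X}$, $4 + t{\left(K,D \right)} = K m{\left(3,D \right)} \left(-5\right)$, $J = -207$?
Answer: $- \frac{159769}{3} \approx -53256.0$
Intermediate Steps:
$L{\left(O \right)} = 6$ ($L{\left(O \right)} = 7 - \frac{O}{O} = 7 - 1 = 6$)
$t{\left(K,D \right)} = -4 - 5 D K$ ($t{\left(K,D \right)} = -4 + K D \left(-5\right) = -4 + D K \left(-5\right) = -4 - 5 D K$)
$S{\left(X \right)} = 9$ ($S{\left(X \right)} = 9 \frac{X}{X} = 9 \cdot 1 = 9$)
$o = \frac{159796}{3}$ ($o = \frac{\left(-52\right) \left(-6146\right)}{6} = 319592 \cdot \frac{1}{6} = \frac{159796}{3} \approx 53265.0$)
$S{\left(t{\left(-43,29 \right)} \right)} - o = 9 - \frac{159796}{3} = - \frac{159769}{3}$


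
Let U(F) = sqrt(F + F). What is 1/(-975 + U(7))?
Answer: -975/950611 - sqrt(14)/950611 ≈ -0.0010296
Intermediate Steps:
U(F) = sqrt(2)*sqrt(F) (U(F) = sqrt(2*F) = sqrt(2)*sqrt(F))
1/(-975 + U(7)) = 1/(-975 + sqrt(2)*sqrt(7)) = 1/(-975 + sqrt(14))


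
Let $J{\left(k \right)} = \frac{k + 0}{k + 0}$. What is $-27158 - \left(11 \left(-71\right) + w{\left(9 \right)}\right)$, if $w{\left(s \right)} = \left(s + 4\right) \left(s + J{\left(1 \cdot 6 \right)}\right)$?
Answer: $-26507$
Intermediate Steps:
$J{\left(k \right)} = 1$ ($J{\left(k \right)} = \frac{k}{k} = 1$)
$w{\left(s \right)} = \left(1 + s\right) \left(4 + s\right)$ ($w{\left(s \right)} = \left(s + 4\right) \left(s + 1\right) = \left(4 + s\right) \left(1 + s\right) = \left(1 + s\right) \left(4 + s\right)$)
$-27158 - \left(11 \left(-71\right) + w{\left(9 \right)}\right) = -27158 - \left(11 \left(-71\right) + \left(4 + 9^{2} + 5 \cdot 9\right)\right) = -27158 - \left(-781 + \left(4 + 81 + 45\right)\right) = -27158 - \left(-781 + 130\right) = -27158 - -651 = -27158 + 651 = -26507$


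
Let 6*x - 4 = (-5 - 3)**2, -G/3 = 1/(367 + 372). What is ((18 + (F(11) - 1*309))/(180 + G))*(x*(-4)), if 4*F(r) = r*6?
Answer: 3065372/44339 ≈ 69.135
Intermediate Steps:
F(r) = 3*r/2 (F(r) = (r*6)/4 = (6*r)/4 = 3*r/2)
G = -3/739 (G = -3/(367 + 372) = -3/739 ≈ -0.0040595)
x = 34/3 (x = 2/3 + (-5 - 3)**2/6 = 2/3 + (1/6)*(-8)**2 = 2/3 + (1/6)*64 = 2/3 + 32/3 = 34/3 ≈ 11.333)
((18 + (F(11) - 1*309))/(180 + G))*(x*(-4)) = ((18 + ((3/2)*11 - 1*309))/(180 - 3/739))*((34/3)*(-4)) = ((18 + (33/2 - 309))/(133017/739))*(-136/3) = ((18 - 585/2)*(739/133017))*(-136/3) = -549/2*739/133017*(-136/3) = -135237/88678*(-136/3) = 3065372/44339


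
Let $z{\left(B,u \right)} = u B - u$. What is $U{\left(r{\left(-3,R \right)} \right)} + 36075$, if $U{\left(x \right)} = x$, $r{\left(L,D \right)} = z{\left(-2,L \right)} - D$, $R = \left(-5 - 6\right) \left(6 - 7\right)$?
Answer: $36073$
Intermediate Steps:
$R = 11$ ($R = \left(-11\right) \left(-1\right) = 11$)
$z{\left(B,u \right)} = - u + B u$ ($z{\left(B,u \right)} = B u - u = - u + B u$)
$r{\left(L,D \right)} = - D - 3 L$ ($r{\left(L,D \right)} = L \left(-1 - 2\right) - D = L \left(-3\right) - D = - 3 L - D = - D - 3 L$)
$U{\left(r{\left(-3,R \right)} \right)} + 36075 = \left(\left(-1\right) 11 - -9\right) + 36075 = \left(-11 + 9\right) + 36075 = -2 + 36075 = 36073$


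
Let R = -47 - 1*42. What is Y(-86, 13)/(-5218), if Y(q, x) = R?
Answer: 89/5218 ≈ 0.017056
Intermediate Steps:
R = -89 (R = -47 - 42 = -89)
Y(q, x) = -89
Y(-86, 13)/(-5218) = -89/(-5218) = -89*(-1/5218) = 89/5218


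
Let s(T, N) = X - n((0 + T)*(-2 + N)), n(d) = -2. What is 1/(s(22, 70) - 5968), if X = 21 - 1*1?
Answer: -1/5946 ≈ -0.00016818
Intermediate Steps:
X = 20 (X = 21 - 1 = 20)
s(T, N) = 22 (s(T, N) = 20 - 1*(-2) = 20 + 2 = 22)
1/(s(22, 70) - 5968) = 1/(22 - 5968) = 1/(-5946) = -1/5946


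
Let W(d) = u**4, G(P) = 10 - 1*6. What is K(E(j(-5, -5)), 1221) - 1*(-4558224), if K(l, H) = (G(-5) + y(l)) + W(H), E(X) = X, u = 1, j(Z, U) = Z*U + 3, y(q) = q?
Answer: 4558257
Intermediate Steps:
j(Z, U) = 3 + U*Z (j(Z, U) = U*Z + 3 = 3 + U*Z)
G(P) = 4 (G(P) = 10 - 6 = 4)
W(d) = 1 (W(d) = 1**4 = 1)
K(l, H) = 5 + l (K(l, H) = (4 + l) + 1 = 5 + l)
K(E(j(-5, -5)), 1221) - 1*(-4558224) = (5 + (3 - 5*(-5))) - 1*(-4558224) = (5 + (3 + 25)) + 4558224 = (5 + 28) + 4558224 = 33 + 4558224 = 4558257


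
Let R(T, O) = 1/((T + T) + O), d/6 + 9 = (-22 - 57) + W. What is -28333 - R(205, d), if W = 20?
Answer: -56667/2 ≈ -28334.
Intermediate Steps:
d = -408 (d = -54 + 6*((-22 - 57) + 20) = -54 + 6*(-79 + 20) = -54 + 6*(-59) = -54 - 354 = -408)
R(T, O) = 1/(O + 2*T) (R(T, O) = 1/(2*T + O) = 1/(O + 2*T))
-28333 - R(205, d) = -28333 - 1/(-408 + 2*205) = -28333 - 1/(-408 + 410) = -28333 - 1/2 = -56667/2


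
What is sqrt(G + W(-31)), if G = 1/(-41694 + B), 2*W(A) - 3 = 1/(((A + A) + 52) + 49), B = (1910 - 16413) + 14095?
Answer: sqrt(50353566302)/182442 ≈ 1.2300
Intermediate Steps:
B = -408 (B = -14503 + 14095 = -408)
W(A) = 3/2 + 1/(2*(101 + 2*A)) (W(A) = 3/2 + 1/(2*(((A + A) + 52) + 49)) = 3/2 + 1/(2*((2*A + 52) + 49)) = 3/2 + 1/(2*((52 + 2*A) + 49)) = 3/2 + 1/(2*(101 + 2*A)))
G = -1/42102 (G = 1/(-41694 - 408) = 1/(-42102) = -1/42102 ≈ -2.3752e-5)
sqrt(G + W(-31)) = sqrt(-1/42102 + (152 + 3*(-31))/(101 + 2*(-31))) = sqrt(-1/42102 + (152 - 93)/(101 - 62)) = sqrt(-1/42102 + 59/39) = sqrt(827993/547326) = sqrt(50353566302)/182442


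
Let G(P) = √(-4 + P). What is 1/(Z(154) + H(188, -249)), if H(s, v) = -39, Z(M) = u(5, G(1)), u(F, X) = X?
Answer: -13/508 - I*√3/1524 ≈ -0.025591 - 0.0011365*I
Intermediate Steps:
Z(M) = I*√3 (Z(M) = √(-4 + 1) = √(-3) = I*√3)
1/(Z(154) + H(188, -249)) = 1/(I*√3 - 39) = 1/(-39 + I*√3)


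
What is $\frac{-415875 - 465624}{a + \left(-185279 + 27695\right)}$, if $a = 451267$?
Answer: $- \frac{881499}{293683} \approx -3.0015$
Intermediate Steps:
$\frac{-415875 - 465624}{a + \left(-185279 + 27695\right)} = \frac{-415875 - 465624}{451267 + \left(-185279 + 27695\right)} = - \frac{881499}{451267 - 157584} = - \frac{881499}{293683}$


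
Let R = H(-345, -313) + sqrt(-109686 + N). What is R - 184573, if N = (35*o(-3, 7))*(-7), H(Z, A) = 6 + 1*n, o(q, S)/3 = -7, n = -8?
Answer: -184575 + I*sqrt(104541) ≈ -1.8458e+5 + 323.33*I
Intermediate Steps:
o(q, S) = -21 (o(q, S) = 3*(-7) = -21)
H(Z, A) = -2 (H(Z, A) = 6 + 1*(-8) = 6 - 8 = -2)
N = 5145 (N = (35*(-21))*(-7) = -735*(-7) = 5145)
R = -2 + I*sqrt(104541) (R = -2 + sqrt(-109686 + 5145) = -2 + sqrt(-104541) = -2 + I*sqrt(104541) ≈ -2.0 + 323.33*I)
R - 184573 = (-2 + I*sqrt(104541)) - 184573 = -184575 + I*sqrt(104541)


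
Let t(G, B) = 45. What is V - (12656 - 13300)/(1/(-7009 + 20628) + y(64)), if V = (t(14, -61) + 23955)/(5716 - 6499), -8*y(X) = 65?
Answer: -3627843424/33006321 ≈ -109.91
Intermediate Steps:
y(X) = -65/8 (y(X) = -⅛*65 = -65/8)
V = -8000/261 (V = (45 + 23955)/(5716 - 6499) = 24000/(-783) = 24000*(-1/783) = -8000/261 ≈ -30.651)
V - (12656 - 13300)/(1/(-7009 + 20628) + y(64)) = -8000/261 - (12656 - 13300)/(1/(-7009 + 20628) - 65/8) = -8000/261 - (-644)/(1/13619 - 65/8) = -8000/261 - (-644)/(-885227/108952) = -8000/261 - (-644)*(-108952)/885227 = -8000/261 - 1*10023584/126461 = -8000/261 - 10023584/126461 = -3627843424/33006321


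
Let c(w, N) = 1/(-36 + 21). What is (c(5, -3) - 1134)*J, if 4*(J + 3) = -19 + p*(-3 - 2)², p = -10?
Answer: 4780091/60 ≈ 79668.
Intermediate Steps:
c(w, N) = -1/15 (c(w, N) = 1/(-15) = -1/15)
J = -281/4 (J = -3 + (-19 - 10*(-3 - 2)²)/4 = -3 + (-19 - 10*(-5)²)/4 = -3 + (-19 - 10*25)/4 = -3 + (-19 - 250)/4 = -3 + (¼)*(-269) = -3 - 269/4 = -281/4 ≈ -70.250)
(c(5, -3) - 1134)*J = (-1/15 - 1134)*(-281/4) = -17011/15*(-281/4) = 4780091/60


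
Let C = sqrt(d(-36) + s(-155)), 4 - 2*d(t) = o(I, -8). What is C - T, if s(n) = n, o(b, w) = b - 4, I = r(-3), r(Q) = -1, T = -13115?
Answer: 13115 + I*sqrt(602)/2 ≈ 13115.0 + 12.268*I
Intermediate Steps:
I = -1
o(b, w) = -4 + b
d(t) = 9/2 (d(t) = 2 - (-4 - 1)/2 = 2 - 1/2*(-5) = 2 + 5/2 = 9/2)
C = I*sqrt(602)/2 (C = sqrt(9/2 - 155) = sqrt(-301/2) = I*sqrt(602)/2 ≈ 12.268*I)
C - T = I*sqrt(602)/2 - 1*(-13115) = I*sqrt(602)/2 + 13115 = 13115 + I*sqrt(602)/2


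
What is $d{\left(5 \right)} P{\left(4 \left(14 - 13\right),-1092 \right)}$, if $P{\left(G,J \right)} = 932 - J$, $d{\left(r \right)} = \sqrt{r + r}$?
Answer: $2024 \sqrt{10} \approx 6400.5$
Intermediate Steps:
$d{\left(r \right)} = \sqrt{2} \sqrt{r}$ ($d{\left(r \right)} = \sqrt{2 r} = \sqrt{2} \sqrt{r}$)
$d{\left(5 \right)} P{\left(4 \left(14 - 13\right),-1092 \right)} = \sqrt{2} \sqrt{5} \left(932 - -1092\right) = \sqrt{10} \left(932 + 1092\right) = \sqrt{10} \cdot 2024 = 2024 \sqrt{10}$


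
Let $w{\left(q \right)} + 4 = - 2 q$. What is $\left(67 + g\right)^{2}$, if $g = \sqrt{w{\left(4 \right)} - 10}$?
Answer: $\left(67 + i \sqrt{22}\right)^{2} \approx 4467.0 + 628.52 i$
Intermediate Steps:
$w{\left(q \right)} = -4 - 2 q$
$g = i \sqrt{22}$ ($g = \sqrt{\left(-4 - 8\right) - 10} = \sqrt{-12 - 10} = \sqrt{-22} = i \sqrt{22} \approx 4.6904 i$)
$\left(67 + g\right)^{2} = \left(67 + i \sqrt{22}\right)^{2}$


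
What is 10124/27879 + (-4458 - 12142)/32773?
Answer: -130997548/913678467 ≈ -0.14337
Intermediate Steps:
10124/27879 + (-4458 - 12142)/32773 = 10124*(1/27879) - 16600*1/32773 = 10124/27879 - 16600/32773 = -130997548/913678467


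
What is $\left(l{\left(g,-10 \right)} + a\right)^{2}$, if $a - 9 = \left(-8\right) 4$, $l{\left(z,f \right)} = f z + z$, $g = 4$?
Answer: $3481$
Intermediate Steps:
$l{\left(z,f \right)} = z + f z$
$a = -23$ ($a = 9 - 32 = -23$)
$\left(l{\left(g,-10 \right)} + a\right)^{2} = \left(4 \left(1 - 10\right) - 23\right)^{2} = \left(4 \left(-9\right) - 23\right)^{2} = \left(-36 - 23\right)^{2} = \left(-59\right)^{2} = 3481$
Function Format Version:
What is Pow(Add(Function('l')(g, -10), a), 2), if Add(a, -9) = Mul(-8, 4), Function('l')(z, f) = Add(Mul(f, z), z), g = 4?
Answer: 3481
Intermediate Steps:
Function('l')(z, f) = Add(z, Mul(f, z))
a = -23 (a = Add(9, Mul(-8, 4)) = Add(9, -32) = -23)
Pow(Add(Function('l')(g, -10), a), 2) = Pow(Add(Mul(4, Add(1, -10)), -23), 2) = Pow(Add(Mul(4, -9), -23), 2) = Pow(Add(-36, -23), 2) = Pow(-59, 2) = 3481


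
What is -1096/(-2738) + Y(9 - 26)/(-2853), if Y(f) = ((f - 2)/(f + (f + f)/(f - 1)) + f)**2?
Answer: 22642127135/72240881472 ≈ 0.31343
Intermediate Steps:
Y(f) = (f + (-2 + f)/(f + 2*f/(-1 + f)))**2 (Y(f) = ((-2 + f)/(f + (2*f)/(-1 + f)) + f)**2 = ((-2 + f)/(f + 2*f/(-1 + f)) + f)**2 = (f + (-2 + f)/(f + 2*f/(-1 + f)))**2)
-1096/(-2738) + Y(9 - 26)/(-2853) = -1096/(-2738) + ((2 + (9 - 26)**3 - 3*(9 - 26) + 2*(9 - 26)**2)**2/((9 - 26)**2*(1 + (9 - 26))**2))/(-2853) = -1096*(-1/2738) + ((2 + (-17)**3 - 3*(-17) + 2*(-17)**2)**2/((-17)**2*(1 - 17)**2))*(-1/2853) = 548/1369 + ((1/289)*(2 - 4913 + 51 + 2*289)**2/(-16)**2)*(-1/2853) = 548/1369 + ((1/289)*(1/256)*(2 - 4913 + 51 + 578)**2)*(-1/2853) = 548/1369 + ((1/289)*(1/256)*(-4282)**2)*(-1/2853) = 548/1369 + ((1/289)*(1/256)*18335524)*(-1/2853) = 548/1369 + (4583881/18496)*(-1/2853) = 548/1369 - 4583881/52769088 = 22642127135/72240881472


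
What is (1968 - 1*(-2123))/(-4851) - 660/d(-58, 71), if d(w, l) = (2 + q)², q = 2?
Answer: -816779/19404 ≈ -42.093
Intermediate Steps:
d(w, l) = 16 (d(w, l) = (2 + 2)² = 4² = 16)
(1968 - 1*(-2123))/(-4851) - 660/d(-58, 71) = (1968 - 1*(-2123))/(-4851) - 660/16 = (1968 + 2123)*(-1/4851) - 660*1/16 = 4091*(-1/4851) - 165/4 = -4091/4851 - 165/4 = -816779/19404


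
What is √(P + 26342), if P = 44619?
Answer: √70961 ≈ 266.39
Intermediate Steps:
√(P + 26342) = √(44619 + 26342) = √70961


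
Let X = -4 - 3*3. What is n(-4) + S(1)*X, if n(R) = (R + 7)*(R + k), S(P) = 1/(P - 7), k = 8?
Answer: 85/6 ≈ 14.167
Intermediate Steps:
S(P) = 1/(-7 + P)
n(R) = (7 + R)*(8 + R) (n(R) = (R + 7)*(R + 8) = (7 + R)*(8 + R))
X = -13 (X = -4 - 9 = -13)
n(-4) + S(1)*X = (56 + (-4)**2 + 15*(-4)) - 13/(-7 + 1) = (56 + 16 - 60) - 13/(-6) = 12 - 1/6*(-13) = 12 + 13/6 = 85/6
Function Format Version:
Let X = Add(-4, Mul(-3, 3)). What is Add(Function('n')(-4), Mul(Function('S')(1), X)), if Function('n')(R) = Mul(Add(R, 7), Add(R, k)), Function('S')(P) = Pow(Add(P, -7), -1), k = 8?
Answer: Rational(85, 6) ≈ 14.167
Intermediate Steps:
Function('S')(P) = Pow(Add(-7, P), -1)
Function('n')(R) = Mul(Add(7, R), Add(8, R)) (Function('n')(R) = Mul(Add(R, 7), Add(R, 8)) = Mul(Add(7, R), Add(8, R)))
X = -13 (X = Add(-4, -9) = -13)
Add(Function('n')(-4), Mul(Function('S')(1), X)) = Add(Add(56, Pow(-4, 2), Mul(15, -4)), Mul(Pow(Add(-7, 1), -1), -13)) = Add(Add(56, 16, -60), Mul(Pow(-6, -1), -13)) = Add(12, Mul(Rational(-1, 6), -13)) = Add(12, Rational(13, 6)) = Rational(85, 6)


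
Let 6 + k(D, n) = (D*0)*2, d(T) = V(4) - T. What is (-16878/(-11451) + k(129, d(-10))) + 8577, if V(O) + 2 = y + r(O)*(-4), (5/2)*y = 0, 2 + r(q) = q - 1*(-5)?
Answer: 32721133/3817 ≈ 8572.5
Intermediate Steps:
r(q) = 3 + q (r(q) = -2 + (q - 1*(-5)) = -2 + (q + 5) = -2 + (5 + q) = 3 + q)
y = 0 (y = (2/5)*0 = 0)
V(O) = -14 - 4*O (V(O) = -2 + (0 + (3 + O)*(-4)) = -2 + (0 + (-12 - 4*O)) = -2 + (-12 - 4*O) = -14 - 4*O)
d(T) = -30 - T (d(T) = (-14 - 4*4) - T = (-14 - 16) - T = -30 - T)
k(D, n) = -6 (k(D, n) = -6 + (D*0)*2 = -6 + 0*2 = -6 + 0 = -6)
(-16878/(-11451) + k(129, d(-10))) + 8577 = (-16878/(-11451) - 6) + 8577 = (-16878*(-1/11451) - 6) + 8577 = (5626/3817 - 6) + 8577 = -17276/3817 + 8577 = 32721133/3817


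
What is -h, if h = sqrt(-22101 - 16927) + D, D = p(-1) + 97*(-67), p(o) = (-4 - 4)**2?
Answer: 6435 - 2*I*sqrt(9757) ≈ 6435.0 - 197.56*I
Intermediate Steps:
p(o) = 64 (p(o) = (-8)**2 = 64)
D = -6435 (D = 64 + 97*(-67) = 64 - 6499 = -6435)
h = -6435 + 2*I*sqrt(9757) (h = sqrt(-22101 - 16927) - 6435 = sqrt(-39028) - 6435 = 2*I*sqrt(9757) - 6435 = -6435 + 2*I*sqrt(9757) ≈ -6435.0 + 197.56*I)
-h = -(-6435 + 2*I*sqrt(9757)) = 6435 - 2*I*sqrt(9757)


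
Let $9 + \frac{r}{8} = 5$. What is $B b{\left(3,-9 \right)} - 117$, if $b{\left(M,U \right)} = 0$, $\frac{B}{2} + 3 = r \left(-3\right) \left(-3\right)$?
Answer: $-117$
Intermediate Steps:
$r = -32$ ($r = -72 + 8 \cdot 5 = -72 + 40 = -32$)
$B = -582$ ($B = -6 + 2 \left(-32\right) \left(-3\right) \left(-3\right) = -6 + 2 \cdot 96 \left(-3\right) = -6 + 2 \left(-288\right) = -6 - 576 = -582$)
$B b{\left(3,-9 \right)} - 117 = \left(-582\right) 0 - 117 = 0 - 117 = -117$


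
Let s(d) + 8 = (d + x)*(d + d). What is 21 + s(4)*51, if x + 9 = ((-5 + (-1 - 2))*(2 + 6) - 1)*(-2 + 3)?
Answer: -28947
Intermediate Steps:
x = -74 (x = -9 + ((-5 + (-1 - 2))*(2 + 6) - 1)*(-2 + 3) = -9 + ((-5 - 3)*8 - 1)*1 = -9 + (-8*8 - 1)*1 = -9 + (-64 - 1)*1 = -9 - 65*1 = -9 - 65 = -74)
s(d) = -8 + 2*d*(-74 + d) (s(d) = -8 + (d - 74)*(d + d) = -8 + (-74 + d)*(2*d) = -8 + 2*d*(-74 + d))
21 + s(4)*51 = 21 + (-8 - 148*4 + 2*4²)*51 = 21 + (-8 - 592 + 2*16)*51 = 21 + (-8 - 592 + 32)*51 = 21 - 568*51 = 21 - 28968 = -28947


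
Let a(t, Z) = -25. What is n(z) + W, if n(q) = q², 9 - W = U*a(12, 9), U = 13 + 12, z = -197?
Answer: 39443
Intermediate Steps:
U = 25
W = 634 (W = 9 - 25*(-25) = 9 - 1*(-625) = 9 + 625 = 634)
n(z) + W = (-197)² + 634 = 38809 + 634 = 39443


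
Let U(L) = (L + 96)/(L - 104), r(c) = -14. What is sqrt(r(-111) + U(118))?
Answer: 3*sqrt(7)/7 ≈ 1.1339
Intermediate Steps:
U(L) = (96 + L)/(-104 + L)
sqrt(r(-111) + U(118)) = sqrt(-14 + (96 + 118)/(-104 + 118)) = sqrt(-14 + 214/14) = sqrt(-14 + (1/14)*214) = sqrt(-14 + 107/7) = sqrt(9/7) = 3*sqrt(7)/7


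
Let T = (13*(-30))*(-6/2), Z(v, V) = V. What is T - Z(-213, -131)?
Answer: 1301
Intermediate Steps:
T = 1170 (T = -(-2340)/2 = -390*(-3) = 1170)
T - Z(-213, -131) = 1170 - 1*(-131) = 1170 + 131 = 1301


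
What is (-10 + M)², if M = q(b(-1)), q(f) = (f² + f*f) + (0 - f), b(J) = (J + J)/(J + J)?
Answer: 81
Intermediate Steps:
b(J) = 1 (b(J) = (2*J)/((2*J)) = (2*J)*(1/(2*J)) = 1)
q(f) = -f + 2*f² (q(f) = (f² + f²) - f = 2*f² - f = -f + 2*f²)
M = 1 (M = 1*(-1 + 2*1) = 1*(-1 + 2) = 1*1 = 1)
(-10 + M)² = (-10 + 1)² = (-9)² = 81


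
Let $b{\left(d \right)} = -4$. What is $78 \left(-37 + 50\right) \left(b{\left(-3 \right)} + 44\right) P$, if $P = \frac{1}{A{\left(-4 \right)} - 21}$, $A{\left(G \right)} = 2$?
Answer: $- \frac{40560}{19} \approx -2134.7$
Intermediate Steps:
$P = - \frac{1}{19}$ ($P = \frac{1}{2 - 21} = \frac{1}{-19} = - \frac{1}{19} \approx -0.052632$)
$78 \left(-37 + 50\right) \left(b{\left(-3 \right)} + 44\right) P = 78 \left(-37 + 50\right) \left(-4 + 44\right) \left(- \frac{1}{19}\right) = 78 \cdot 13 \cdot 40 \left(- \frac{1}{19}\right) = 78 \cdot 520 \left(- \frac{1}{19}\right) = 40560 \left(- \frac{1}{19}\right) = - \frac{40560}{19}$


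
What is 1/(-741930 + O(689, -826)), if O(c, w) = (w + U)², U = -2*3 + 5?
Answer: -1/58001 ≈ -1.7241e-5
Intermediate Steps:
U = -1 (U = -6 + 5 = -1)
O(c, w) = (-1 + w)² (O(c, w) = (w - 1)² = (-1 + w)²)
1/(-741930 + O(689, -826)) = 1/(-741930 + (-1 - 826)²) = 1/(-741930 + (-827)²) = 1/(-741930 + 683929) = 1/(-58001) = -1/58001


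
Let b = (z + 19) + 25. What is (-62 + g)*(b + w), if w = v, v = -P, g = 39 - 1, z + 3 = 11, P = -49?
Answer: -2424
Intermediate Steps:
z = 8 (z = -3 + 11 = 8)
g = 38
b = 52 (b = (8 + 19) + 25 = 27 + 25 = 52)
v = 49 (v = -1*(-49) = 49)
w = 49
(-62 + g)*(b + w) = (-62 + 38)*(52 + 49) = -24*101 = -2424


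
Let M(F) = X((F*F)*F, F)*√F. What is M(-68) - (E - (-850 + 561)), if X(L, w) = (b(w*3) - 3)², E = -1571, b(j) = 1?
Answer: 1282 + 8*I*√17 ≈ 1282.0 + 32.985*I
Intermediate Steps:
X(L, w) = 4 (X(L, w) = (1 - 3)² = (-2)² = 4)
M(F) = 4*√F
M(-68) - (E - (-850 + 561)) = 4*√(-68) - (-1571 - (-850 + 561)) = 4*(2*I*√17) - (-1571 - 1*(-289)) = 8*I*√17 - (-1571 + 289) = 8*I*√17 - 1*(-1282) = 8*I*√17 + 1282 = 1282 + 8*I*√17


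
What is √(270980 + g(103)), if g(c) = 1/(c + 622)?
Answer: √5697354529/145 ≈ 520.56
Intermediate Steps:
g(c) = 1/(622 + c)
√(270980 + g(103)) = √(270980 + 1/(622 + 103)) = √(270980 + 1/725) = √(196460501/725) = √5697354529/145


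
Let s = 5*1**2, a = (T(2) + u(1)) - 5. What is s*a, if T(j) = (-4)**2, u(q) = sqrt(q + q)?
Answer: 55 + 5*sqrt(2) ≈ 62.071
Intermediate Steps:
u(q) = sqrt(2)*sqrt(q) (u(q) = sqrt(2*q) = sqrt(2)*sqrt(q))
T(j) = 16
a = 11 + sqrt(2) (a = (16 + sqrt(2)*sqrt(1)) - 5 = (16 + sqrt(2)*1) - 5 = (16 + sqrt(2)) - 5 = 11 + sqrt(2) ≈ 12.414)
s = 5 (s = 5*1 = 5)
s*a = 5*(11 + sqrt(2)) = 55 + 5*sqrt(2)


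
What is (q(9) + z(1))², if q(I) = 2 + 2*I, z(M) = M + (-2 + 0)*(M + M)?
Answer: 289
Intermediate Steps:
z(M) = -3*M (z(M) = M - 4*M = -3*M)
(q(9) + z(1))² = ((2 + 2*9) - 3*1)² = ((2 + 18) - 3)² = (20 - 3)² = 17² = 289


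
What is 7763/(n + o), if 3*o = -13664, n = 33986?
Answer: 23289/88294 ≈ 0.26377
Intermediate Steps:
o = -13664/3 (o = (⅓)*(-13664) = -13664/3 ≈ -4554.7)
7763/(n + o) = 7763/(33986 - 13664/3) = 7763/(88294/3) = 7763*(3/88294) = 23289/88294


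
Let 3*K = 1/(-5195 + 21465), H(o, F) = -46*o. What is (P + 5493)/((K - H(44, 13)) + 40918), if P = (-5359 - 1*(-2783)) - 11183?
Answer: -403463460/2095999021 ≈ -0.19249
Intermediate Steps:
P = -13759 (P = (-5359 + 2783) - 11183 = -2576 - 11183 = -13759)
K = 1/48810 (K = 1/(3*(-5195 + 21465)) = (⅓)/16270 = (⅓)*(1/16270) = 1/48810 ≈ 2.0488e-5)
(P + 5493)/((K - H(44, 13)) + 40918) = (-13759 + 5493)/((1/48810 - (-46)*44) + 40918) = -8266/((1/48810 - 1*(-2024)) + 40918) = -8266/((1/48810 + 2024) + 40918) = -8266/(98791441/48810 + 40918) = -8266/2095999021/48810 = -8266*48810/2095999021 = -403463460/2095999021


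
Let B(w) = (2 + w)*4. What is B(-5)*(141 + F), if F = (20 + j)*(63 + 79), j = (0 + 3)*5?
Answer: -61332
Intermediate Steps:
j = 15 (j = 3*5 = 15)
B(w) = 8 + 4*w
F = 4970 (F = (20 + 15)*(63 + 79) = 35*142 = 4970)
B(-5)*(141 + F) = (8 + 4*(-5))*(141 + 4970) = (8 - 20)*5111 = -12*5111 = -61332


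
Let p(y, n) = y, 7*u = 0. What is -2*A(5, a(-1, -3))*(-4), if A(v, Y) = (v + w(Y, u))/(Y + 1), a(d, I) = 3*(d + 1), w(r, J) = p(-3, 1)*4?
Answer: -56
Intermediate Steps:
u = 0 (u = (1/7)*0 = 0)
w(r, J) = -12 (w(r, J) = -3*4 = -12)
a(d, I) = 3 + 3*d (a(d, I) = 3*(1 + d) = 3 + 3*d)
A(v, Y) = (-12 + v)/(1 + Y) (A(v, Y) = (v - 12)/(Y + 1) = (-12 + v)/(1 + Y))
-2*A(5, a(-1, -3))*(-4) = -2*(-12 + 5)/(1 + (3 + 3*(-1)))*(-4) = -2*(-7)/(1 + (3 - 3))*(-4) = -2*(-7)/(1 + 0)*(-4) = -2*(-7)/1*(-4) = -2*(-7)*(-4) = 14*(-4) = -56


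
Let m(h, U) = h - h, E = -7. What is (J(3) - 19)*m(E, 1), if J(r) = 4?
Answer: 0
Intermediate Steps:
m(h, U) = 0
(J(3) - 19)*m(E, 1) = (4 - 19)*0 = -15*0 = 0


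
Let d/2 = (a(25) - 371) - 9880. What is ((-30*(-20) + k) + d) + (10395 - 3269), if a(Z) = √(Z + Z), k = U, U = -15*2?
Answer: -12806 + 10*√2 ≈ -12792.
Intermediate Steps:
U = -30
k = -30
a(Z) = √2*√Z (a(Z) = √(2*Z) = √2*√Z)
d = -20502 + 10*√2 (d = 2*((√2*√25 - 371) - 9880) = 2*((√2*5 - 371) - 9880) = 2*((5*√2 - 371) - 9880) = 2*((-371 + 5*√2) - 9880) = 2*(-10251 + 5*√2) = -20502 + 10*√2 ≈ -20488.)
((-30*(-20) + k) + d) + (10395 - 3269) = ((-30*(-20) - 30) + (-20502 + 10*√2)) + (10395 - 3269) = ((600 - 30) + (-20502 + 10*√2)) + 7126 = (570 + (-20502 + 10*√2)) + 7126 = (-19932 + 10*√2) + 7126 = -12806 + 10*√2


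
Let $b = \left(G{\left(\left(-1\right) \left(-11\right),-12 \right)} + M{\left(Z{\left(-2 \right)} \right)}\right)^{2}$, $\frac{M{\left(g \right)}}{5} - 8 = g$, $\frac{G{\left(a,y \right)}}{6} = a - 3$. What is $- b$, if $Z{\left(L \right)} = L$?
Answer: $-6084$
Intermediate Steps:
$G{\left(a,y \right)} = -18 + 6 a$ ($G{\left(a,y \right)} = 6 \left(a - 3\right) = 6 \left(-3 + a\right) = -18 + 6 a$)
$M{\left(g \right)} = 40 + 5 g$
$b = 6084$ ($b = \left(\left(-18 + 6 \left(\left(-1\right) \left(-11\right)\right)\right) + \left(40 + 5 \left(-2\right)\right)\right)^{2} = \left(\left(-18 + 6 \cdot 11\right) + \left(40 - 10\right)\right)^{2} = \left(\left(-18 + 66\right) + 30\right)^{2} = \left(48 + 30\right)^{2} = 78^{2} = 6084$)
$- b = \left(-1\right) 6084 = -6084$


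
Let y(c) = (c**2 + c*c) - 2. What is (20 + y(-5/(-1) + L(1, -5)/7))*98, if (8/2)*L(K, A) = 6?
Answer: 7093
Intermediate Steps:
L(K, A) = 3/2 (L(K, A) = (1/4)*6 = 3/2)
y(c) = -2 + 2*c**2 (y(c) = (c**2 + c**2) - 2 = 2*c**2 - 2 = -2 + 2*c**2)
(20 + y(-5/(-1) + L(1, -5)/7))*98 = (20 + (-2 + 2*(-5/(-1) + (3/2)/7)**2))*98 = (20 + (-2 + 2*(-5*(-1) + (3/2)*(1/7))**2))*98 = (20 + (-2 + 2*(5 + 3/14)**2))*98 = (20 + (-2 + 2*(73/14)**2))*98 = (20 + (-2 + 2*(5329/196)))*98 = (20 + (-2 + 5329/98))*98 = (20 + 5133/98)*98 = (7093/98)*98 = 7093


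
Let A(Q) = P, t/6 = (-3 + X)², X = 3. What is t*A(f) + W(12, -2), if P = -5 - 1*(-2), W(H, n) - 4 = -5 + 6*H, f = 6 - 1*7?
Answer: 71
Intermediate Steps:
f = -1 (f = 6 - 7 = -1)
W(H, n) = -1 + 6*H (W(H, n) = 4 + (-5 + 6*H) = -1 + 6*H)
P = -3 (P = -5 + 2 = -3)
t = 0 (t = 6*(-3 + 3)² = 6*0² = 6*0 = 0)
A(Q) = -3
t*A(f) + W(12, -2) = 0*(-3) + (-1 + 6*12) = 0 + (-1 + 72) = 0 + 71 = 71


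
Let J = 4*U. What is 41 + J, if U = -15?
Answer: -19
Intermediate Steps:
J = -60 (J = 4*(-15) = -60)
41 + J = 41 - 60 = -19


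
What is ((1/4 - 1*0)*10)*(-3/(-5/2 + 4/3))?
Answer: 45/7 ≈ 6.4286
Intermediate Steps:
((1/4 - 1*0)*10)*(-3/(-5/2 + 4/3)) = ((1*(1/4) + 0)*10)*(-3/(-5*1/2 + 4*(1/3))) = ((1/4 + 0)*10)*(-3/(-5/2 + 4/3)) = ((1/4)*10)*(-3/(-7/6)) = 5*(-3*(-6/7))/2 = (5/2)*(18/7) = 45/7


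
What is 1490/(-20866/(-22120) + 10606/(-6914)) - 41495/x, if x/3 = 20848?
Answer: -3564024146562205/1412512396656 ≈ -2523.2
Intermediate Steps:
x = 62544 (x = 3*20848 = 62544)
1490/(-20866/(-22120) + 10606/(-6914)) - 41495/x = 1490/(-20866/(-22120) + 10606/(-6914)) - 41495/62544 = 1490/(-20866*(-1/22120) + 10606*(-1/6914)) - 41495*1/62544 = 1490/(10433/11060 - 5303/3457) - 41495/62544 = 1490/(-22584299/38234420) - 41495/62544 = 1490*(-38234420/22584299) - 41495/62544 = -56969285800/22584299 - 41495/62544 = -3564024146562205/1412512396656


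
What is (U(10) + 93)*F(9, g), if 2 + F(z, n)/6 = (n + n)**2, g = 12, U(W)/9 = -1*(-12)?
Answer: 692244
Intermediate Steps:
U(W) = 108 (U(W) = 9*(-1*(-12)) = 9*12 = 108)
F(z, n) = -12 + 24*n**2 (F(z, n) = -12 + 6*(n + n)**2 = -12 + 6*(2*n)**2 = -12 + 6*(4*n**2) = -12 + 24*n**2)
(U(10) + 93)*F(9, g) = (108 + 93)*(-12 + 24*12**2) = 201*(-12 + 24*144) = 201*(-12 + 3456) = 201*3444 = 692244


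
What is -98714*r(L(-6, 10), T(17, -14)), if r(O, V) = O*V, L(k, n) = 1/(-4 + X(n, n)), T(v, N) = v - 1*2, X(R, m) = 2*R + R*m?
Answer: -740355/58 ≈ -12765.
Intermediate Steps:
T(v, N) = -2 + v (T(v, N) = v - 2 = -2 + v)
L(k, n) = 1/(-4 + n*(2 + n))
-98714*r(L(-6, 10), T(17, -14)) = -98714*(-2 + 17)/(-4 + 10*(2 + 10)) = -98714*15/(-4 + 10*12) = -98714*15/(-4 + 120) = -98714*15/116 = -740355/58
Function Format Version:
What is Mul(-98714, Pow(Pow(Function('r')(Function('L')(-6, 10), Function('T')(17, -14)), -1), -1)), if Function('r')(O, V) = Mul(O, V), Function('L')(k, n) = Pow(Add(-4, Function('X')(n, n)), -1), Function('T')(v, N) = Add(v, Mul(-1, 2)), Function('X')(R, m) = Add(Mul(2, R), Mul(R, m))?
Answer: Rational(-740355, 58) ≈ -12765.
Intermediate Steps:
Function('T')(v, N) = Add(-2, v) (Function('T')(v, N) = Add(v, -2) = Add(-2, v))
Function('L')(k, n) = Pow(Add(-4, Mul(n, Add(2, n))), -1)
Mul(-98714, Pow(Pow(Function('r')(Function('L')(-6, 10), Function('T')(17, -14)), -1), -1)) = Mul(-98714, Pow(Pow(Mul(Pow(Add(-4, Mul(10, Add(2, 10))), -1), Add(-2, 17)), -1), -1)) = Mul(-98714, Pow(Pow(Mul(Pow(Add(-4, Mul(10, 12)), -1), 15), -1), -1)) = Mul(-98714, Pow(Pow(Mul(Pow(Add(-4, 120), -1), 15), -1), -1)) = Mul(-98714, Pow(Pow(Mul(Pow(116, -1), 15), -1), -1)) = Mul(-98714, Pow(Pow(Mul(Rational(1, 116), 15), -1), -1)) = Mul(-98714, Pow(Pow(Rational(15, 116), -1), -1)) = Mul(-98714, Pow(Rational(116, 15), -1)) = Mul(-98714, Rational(15, 116)) = Rational(-740355, 58)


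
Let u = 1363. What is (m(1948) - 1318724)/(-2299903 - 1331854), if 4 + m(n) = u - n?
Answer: 1319313/3631757 ≈ 0.36327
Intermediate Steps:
m(n) = 1359 - n (m(n) = -4 + (1363 - n) = 1359 - n)
(m(1948) - 1318724)/(-2299903 - 1331854) = ((1359 - 1*1948) - 1318724)/(-2299903 - 1331854) = ((1359 - 1948) - 1318724)/(-3631757) = (-589 - 1318724)*(-1/3631757) = -1319313*(-1/3631757) = 1319313/3631757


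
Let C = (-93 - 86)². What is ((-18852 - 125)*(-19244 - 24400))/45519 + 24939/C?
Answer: 8846174244683/486158093 ≈ 18196.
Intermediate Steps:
C = 32041 (C = (-179)² = 32041)
((-18852 - 125)*(-19244 - 24400))/45519 + 24939/C = ((-18852 - 125)*(-19244 - 24400))/45519 + 24939/32041 = -18977*(-43644)*(1/45519) + 24939*(1/32041) = 828232188*(1/45519) + 24939/32041 = 276077396/15173 + 24939/32041 = 8846174244683/486158093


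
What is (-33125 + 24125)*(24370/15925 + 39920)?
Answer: -228870133200/637 ≈ -3.5929e+8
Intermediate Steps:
(-33125 + 24125)*(24370/15925 + 39920) = -9000*(24370*(1/15925) + 39920) = -9000*(4874/3185 + 39920) = -9000*127150074/3185 = -228870133200/637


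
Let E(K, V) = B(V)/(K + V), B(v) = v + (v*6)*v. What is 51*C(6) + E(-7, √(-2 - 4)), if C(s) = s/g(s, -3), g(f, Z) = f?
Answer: (52*√6 + 393*I)/(√6 + 7*I) ≈ 55.691 + 1.2915*I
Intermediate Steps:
B(v) = v + 6*v² (B(v) = v + (6*v)*v = v + 6*v²)
C(s) = 1 (C(s) = s/s = 1)
E(K, V) = V*(1 + 6*V)/(K + V) (E(K, V) = (V*(1 + 6*V))/(K + V) = V*(1 + 6*V)/(K + V))
51*C(6) + E(-7, √(-2 - 4)) = 51*1 + √(-2 - 4)*(1 + 6*√(-2 - 4))/(-7 + √(-2 - 4)) = 51 + √(-6)*(1 + 6*√(-6))/(-7 + √(-6)) = 51 + (I*√6)*(1 + 6*(I*√6))/(-7 + I*√6) = 51 + (I*√6)*(1 + 6*I*√6)/(-7 + I*√6) = 51 + I*√6*(1 + 6*I*√6)/(-7 + I*√6)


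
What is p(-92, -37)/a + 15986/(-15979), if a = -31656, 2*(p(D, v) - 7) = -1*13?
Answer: -1012121611/1011662448 ≈ -1.0005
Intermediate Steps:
p(D, v) = 1/2 (p(D, v) = 7 + (-1*13)/2 = 7 + (1/2)*(-13) = 7 - 13/2 = 1/2)
p(-92, -37)/a + 15986/(-15979) = (1/2)/(-31656) + 15986/(-15979) = (1/2)*(-1/31656) + 15986*(-1/15979) = -1/63312 - 15986/15979 = -1012121611/1011662448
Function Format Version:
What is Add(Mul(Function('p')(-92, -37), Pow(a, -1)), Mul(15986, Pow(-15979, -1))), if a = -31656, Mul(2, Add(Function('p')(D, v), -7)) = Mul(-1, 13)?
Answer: Rational(-1012121611, 1011662448) ≈ -1.0005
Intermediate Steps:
Function('p')(D, v) = Rational(1, 2) (Function('p')(D, v) = Add(7, Mul(Rational(1, 2), Mul(-1, 13))) = Add(7, Mul(Rational(1, 2), -13)) = Add(7, Rational(-13, 2)) = Rational(1, 2))
Add(Mul(Function('p')(-92, -37), Pow(a, -1)), Mul(15986, Pow(-15979, -1))) = Add(Mul(Rational(1, 2), Pow(-31656, -1)), Mul(15986, Pow(-15979, -1))) = Add(Mul(Rational(1, 2), Rational(-1, 31656)), Mul(15986, Rational(-1, 15979))) = Add(Rational(-1, 63312), Rational(-15986, 15979)) = Rational(-1012121611, 1011662448)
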